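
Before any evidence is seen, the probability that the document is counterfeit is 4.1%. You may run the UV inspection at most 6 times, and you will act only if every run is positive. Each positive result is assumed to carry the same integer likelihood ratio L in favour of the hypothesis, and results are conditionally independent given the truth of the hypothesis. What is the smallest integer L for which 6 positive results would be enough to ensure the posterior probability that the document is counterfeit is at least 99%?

Prior odds = 0.041/0.959 = 41/959.
Target odds = 0.99/0.01 = 99.
Need L⁶ ≥ 99 ÷ (41/959) = 94941/41.
3⁶ = 729 < 94941/41 ≤ 4096 = 4⁶, so L = 4.

4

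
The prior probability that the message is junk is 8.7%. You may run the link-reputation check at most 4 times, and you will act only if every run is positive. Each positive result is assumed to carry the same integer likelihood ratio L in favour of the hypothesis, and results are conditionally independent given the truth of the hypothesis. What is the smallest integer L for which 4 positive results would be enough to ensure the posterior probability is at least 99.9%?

Prior odds = 0.087/0.913 = 87/913.
Target odds = 0.999/0.001 = 999.
Need L⁴ ≥ 999 ÷ (87/913) = 304029/29.
10⁴ = 10000 < 304029/29 ≤ 14641 = 11⁴, so L = 11.

11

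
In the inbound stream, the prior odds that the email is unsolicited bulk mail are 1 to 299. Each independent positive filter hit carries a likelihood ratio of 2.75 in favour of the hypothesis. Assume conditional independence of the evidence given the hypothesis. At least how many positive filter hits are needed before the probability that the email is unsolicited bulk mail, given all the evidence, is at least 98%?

10

Prior odds = 1/299.
Likelihood ratio per positive filter hit = 2.75.
Target posterior odds = 0.98/0.02 = 49.
Need (1/299) × 2.75ⁿ ≥ 49, i.e. 2.75ⁿ ≥ 14651.
2.75⁹ ≈8994.86 falls short of 14651 but 2.75¹⁰ ≈24735.9 reaches it, so n = 10.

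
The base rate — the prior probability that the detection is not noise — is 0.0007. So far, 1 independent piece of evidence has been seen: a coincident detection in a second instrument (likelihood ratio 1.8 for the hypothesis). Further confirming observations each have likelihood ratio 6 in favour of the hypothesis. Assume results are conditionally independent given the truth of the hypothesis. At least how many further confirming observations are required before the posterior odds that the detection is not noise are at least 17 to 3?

Prior odds = 0.0007/0.9993 = 7/9993.
Bayes factor of the evidence already in hand = 1.8.
Odds after that evidence = (7/9993) × 1.8 = 21/16655.
Target odds = 17/3.
Need 6ⁿ ≥ 17/3 ÷ (21/16655) = 283135/63.
6⁴ = 1296 falls short of 283135/63 but 6⁵ = 7776 reaches it, so n = 5.

5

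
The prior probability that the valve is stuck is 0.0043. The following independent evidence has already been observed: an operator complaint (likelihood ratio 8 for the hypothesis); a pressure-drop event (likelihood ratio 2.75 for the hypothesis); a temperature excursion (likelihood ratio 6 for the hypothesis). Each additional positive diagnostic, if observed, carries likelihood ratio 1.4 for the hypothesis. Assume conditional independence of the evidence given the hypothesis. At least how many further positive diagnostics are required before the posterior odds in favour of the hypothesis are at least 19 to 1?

Prior odds = 0.0043/0.9957 = 43/9957.
Combined Bayes factor of the evidence already in hand = 8 × 2.75 × 6 = 132.
Odds after that evidence = (43/9957) × 132 = 1892/3319.
Target odds = 19.
Need 1.4ⁿ ≥ 19 ÷ (1892/3319) = 63061/1892.
1.4¹⁰ = 282475249/9765625 falls short of 63061/1892 but 1.4¹¹ ≈40.4957 reaches it, so n = 11.

11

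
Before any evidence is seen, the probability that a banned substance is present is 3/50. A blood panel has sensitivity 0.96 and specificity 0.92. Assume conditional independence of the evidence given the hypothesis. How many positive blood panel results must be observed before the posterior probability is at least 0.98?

3

Prior odds: 0.06 ÷ 0.94 = 3/47.
False-positive rate = 1 − 0.92 = 0.08; likelihood ratio of a positive = 0.96/0.08 = 12.
Target posterior odds = 0.98/0.02 = 49.
Require 12ⁿ ≥ 49 ÷ (3/47) = 2303/3.
12² = 144 falls short of 2303/3 but 12³ = 1728 reaches it, so n = 3.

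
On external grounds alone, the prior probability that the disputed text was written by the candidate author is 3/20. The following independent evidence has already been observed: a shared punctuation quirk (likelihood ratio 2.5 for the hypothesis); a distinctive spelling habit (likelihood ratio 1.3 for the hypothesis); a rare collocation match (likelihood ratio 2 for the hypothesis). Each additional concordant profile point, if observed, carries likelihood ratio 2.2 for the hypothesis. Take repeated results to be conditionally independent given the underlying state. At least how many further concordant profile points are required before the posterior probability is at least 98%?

5

Prior odds = 0.15/0.85 = 3/17.
Combined Bayes factor of the evidence already in hand = 2.5 × 1.3 × 2 = 6.5.
Odds after that evidence = (3/17) × 6.5 = 39/34.
Target odds = 0.98/0.02 = 49.
Need 2.2ⁿ ≥ 49 ÷ (39/34) = 1666/39.
2.2⁴ = 23.4256 falls short of 1666/39 but 2.2⁵ = 51.53632 reaches it, so n = 5.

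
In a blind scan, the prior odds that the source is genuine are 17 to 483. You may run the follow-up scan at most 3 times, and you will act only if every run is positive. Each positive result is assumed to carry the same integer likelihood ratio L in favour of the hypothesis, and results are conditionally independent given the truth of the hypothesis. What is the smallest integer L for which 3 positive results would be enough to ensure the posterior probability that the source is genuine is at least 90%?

7

Prior odds = 17/483.
Target odds = 0.9/0.1 = 9.
Need L³ ≥ 9 ÷ (17/483) = 4347/17.
6³ = 216 < 4347/17 ≤ 343 = 7³, so L = 7.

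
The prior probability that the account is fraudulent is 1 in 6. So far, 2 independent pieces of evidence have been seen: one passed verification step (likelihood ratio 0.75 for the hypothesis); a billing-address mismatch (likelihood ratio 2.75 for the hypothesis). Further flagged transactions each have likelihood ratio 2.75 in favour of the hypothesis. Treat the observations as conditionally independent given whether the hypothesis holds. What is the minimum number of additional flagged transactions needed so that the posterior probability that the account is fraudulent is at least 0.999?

8

Prior odds = (1/6)/(5/6) = 0.2.
Combined Bayes factor of the evidence already in hand = 0.75 × 2.75 = 2.0625.
Odds after that evidence = 0.2 × 2.0625 = 0.4125.
Target odds = 0.999/0.001 = 999.
Need 2.75ⁿ ≥ 999 ÷ 0.4125 = 26640/11.
2.75⁷ = 19487171/16384 falls short of 26640/11 but 2.75⁸ = 214358881/65536 reaches it, so n = 8.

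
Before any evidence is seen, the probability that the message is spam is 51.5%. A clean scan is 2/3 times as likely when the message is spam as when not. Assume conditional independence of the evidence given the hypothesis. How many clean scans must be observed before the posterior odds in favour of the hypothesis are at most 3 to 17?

5

Prior odds: 0.515 ÷ 0.485 = 103/97.
Likelihood ratio per clean scan = 2/3.
Target odds = 3/17.
Require (2/3)ⁿ ≤ 3/17 ÷ (103/97) = 291/1751.
(2/3)⁴ = 16/81 is still above 291/1751 but (2/3)⁵ = 32/243 is at or below it, so n = 5.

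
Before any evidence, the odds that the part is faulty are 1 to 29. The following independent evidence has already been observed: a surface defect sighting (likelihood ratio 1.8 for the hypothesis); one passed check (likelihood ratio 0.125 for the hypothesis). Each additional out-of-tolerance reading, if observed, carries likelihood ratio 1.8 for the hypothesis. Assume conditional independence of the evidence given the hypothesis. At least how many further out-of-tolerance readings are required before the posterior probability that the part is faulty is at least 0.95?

Prior odds = 1/29.
Combined Bayes factor of the evidence already in hand = 1.8 × 0.125 = 0.225.
Odds after that evidence = (1/29) × 0.225 = 9/1160.
Target odds = 0.95/0.05 = 19.
Need 1.8ⁿ ≥ 19 ÷ (9/1160) = 22040/9.
1.8¹³ ≈2082.3 falls short of 22040/9 but 1.8¹⁴ ≈3748.13 reaches it, so n = 14.

14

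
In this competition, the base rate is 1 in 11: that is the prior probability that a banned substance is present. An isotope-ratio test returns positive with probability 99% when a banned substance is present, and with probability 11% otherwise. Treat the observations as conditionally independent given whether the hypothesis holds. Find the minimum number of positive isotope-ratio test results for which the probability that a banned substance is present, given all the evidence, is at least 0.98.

Prior odds: (1/11) ÷ (10/11) = 0.1.
Likelihood ratio of a positive result = 0.99/0.11 = 9.
Target odds: 0.98 ÷ 0.02 = 49.
Require 9ⁿ ≥ 49 ÷ 0.1 = 490.
9² = 81 falls short of 490 but 9³ = 729 reaches it, so n = 3.

3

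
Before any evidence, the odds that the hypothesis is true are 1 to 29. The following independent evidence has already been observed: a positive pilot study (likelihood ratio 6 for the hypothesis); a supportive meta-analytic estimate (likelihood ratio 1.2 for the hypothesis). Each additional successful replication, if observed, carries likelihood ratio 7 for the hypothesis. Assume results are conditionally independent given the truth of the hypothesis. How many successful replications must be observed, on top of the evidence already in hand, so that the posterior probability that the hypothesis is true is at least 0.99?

Prior odds = 1/29.
Combined Bayes factor of the evidence already in hand = 6 × 1.2 = 7.2.
Odds after that evidence = (1/29) × 7.2 = 36/145.
Target odds = 0.99/0.01 = 99.
Need 7ⁿ ≥ 99 ÷ (36/145) = 398.75.
7³ = 343 falls short of 398.75 but 7⁴ = 2401 reaches it, so n = 4.

4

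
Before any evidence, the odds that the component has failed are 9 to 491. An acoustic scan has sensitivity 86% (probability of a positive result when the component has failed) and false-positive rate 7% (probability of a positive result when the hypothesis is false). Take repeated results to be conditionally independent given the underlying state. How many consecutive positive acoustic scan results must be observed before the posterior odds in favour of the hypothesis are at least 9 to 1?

3

Prior odds = 9/491.
Likelihood ratio of a positive result = 0.86/0.07 = 86/7.
Target odds = 9.
Require (86/7)ⁿ ≥ 9 ÷ (9/491) = 491.
(86/7)² = 7396/49 falls short of 491 but (86/7)³ = 636056/343 reaches it, so n = 3.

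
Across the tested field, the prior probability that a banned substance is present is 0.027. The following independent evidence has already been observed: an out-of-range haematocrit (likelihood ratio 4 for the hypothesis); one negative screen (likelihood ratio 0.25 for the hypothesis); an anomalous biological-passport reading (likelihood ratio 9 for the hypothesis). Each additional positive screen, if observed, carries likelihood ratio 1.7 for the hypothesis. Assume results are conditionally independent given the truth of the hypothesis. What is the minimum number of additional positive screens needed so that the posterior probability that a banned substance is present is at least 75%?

Prior odds = 0.027/0.973 = 27/973.
Combined Bayes factor of the evidence already in hand = 4 × 0.25 × 9 = 9.
Odds after that evidence = (27/973) × 9 = 243/973.
Target odds = 0.75/0.25 = 3.
Need 1.7ⁿ ≥ 3 ÷ (243/973) = 973/81.
1.7⁴ = 8.3521 falls short of 973/81 but 1.7⁵ = 1419857/100000 reaches it, so n = 5.

5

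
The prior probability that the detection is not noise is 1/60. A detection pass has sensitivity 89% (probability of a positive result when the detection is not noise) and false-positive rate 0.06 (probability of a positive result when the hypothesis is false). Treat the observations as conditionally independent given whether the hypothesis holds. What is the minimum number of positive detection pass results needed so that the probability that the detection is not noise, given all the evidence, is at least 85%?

Prior odds: (1/60) ÷ (59/60) = 1/59.
Likelihood ratio of a positive result = 0.89/0.06 = 89/6.
Target posterior odds = 0.85/0.15 = 17/3.
Need (1/59) × (89/6)ⁿ ≥ 17/3, i.e. (89/6)ⁿ ≥ 1003/3.
(89/6)² = 7921/36 falls short of 1003/3 but (89/6)³ = 704969/216 reaches it, so n = 3.

3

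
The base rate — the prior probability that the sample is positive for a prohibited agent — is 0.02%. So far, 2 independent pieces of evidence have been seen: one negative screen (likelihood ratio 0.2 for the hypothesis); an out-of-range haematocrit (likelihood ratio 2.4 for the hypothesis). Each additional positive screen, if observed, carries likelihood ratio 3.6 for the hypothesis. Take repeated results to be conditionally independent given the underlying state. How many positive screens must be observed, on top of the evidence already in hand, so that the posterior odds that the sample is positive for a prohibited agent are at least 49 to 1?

11

Prior odds = 0.0002/0.9998 = 1/4999.
Combined Bayes factor of the evidence already in hand = 0.2 × 2.4 = 0.48.
Odds after that evidence = (1/4999) × 0.48 = 12/124975.
Target odds = 49.
Need 3.6ⁿ ≥ 49 ÷ (12/124975) = 6123775/12.
3.6¹⁰ ≈365616 falls short of 6123775/12 but 3.6¹¹ ≈1.31622e+06 reaches it, so n = 11.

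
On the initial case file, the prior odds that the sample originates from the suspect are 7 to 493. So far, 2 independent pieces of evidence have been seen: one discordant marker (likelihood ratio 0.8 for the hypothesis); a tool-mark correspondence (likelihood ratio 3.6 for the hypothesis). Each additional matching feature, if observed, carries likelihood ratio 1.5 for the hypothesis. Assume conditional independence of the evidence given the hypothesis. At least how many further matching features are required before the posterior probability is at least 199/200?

Prior odds = 7/493.
Combined Bayes factor of the evidence already in hand = 0.8 × 3.6 = 2.88.
Odds after that evidence = (7/493) × 2.88 = 504/12325.
Target odds = 0.995/0.005 = 199.
Need 1.5ⁿ ≥ 199 ÷ (504/12325) = 2452675/504.
1.5²⁰ ≈3325.26 falls short of 2452675/504 but 1.5²¹ ≈4987.89 reaches it, so n = 21.

21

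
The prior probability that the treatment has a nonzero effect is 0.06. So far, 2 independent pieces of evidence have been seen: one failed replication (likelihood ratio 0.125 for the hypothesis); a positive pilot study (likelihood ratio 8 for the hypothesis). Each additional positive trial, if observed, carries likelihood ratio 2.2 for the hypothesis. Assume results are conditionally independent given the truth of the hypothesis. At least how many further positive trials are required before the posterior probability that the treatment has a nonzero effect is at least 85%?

Prior odds = 0.06/0.94 = 3/47.
Combined Bayes factor of the evidence already in hand = 0.125 × 8 = 1.
Odds after that evidence = (3/47) × 1 = 3/47.
Target odds = 0.85/0.15 = 17/3.
Need 2.2ⁿ ≥ 17/3 ÷ (3/47) = 799/9.
2.2⁵ = 51.53632 falls short of 799/9 but 2.2⁶ = 1771561/15625 reaches it, so n = 6.

6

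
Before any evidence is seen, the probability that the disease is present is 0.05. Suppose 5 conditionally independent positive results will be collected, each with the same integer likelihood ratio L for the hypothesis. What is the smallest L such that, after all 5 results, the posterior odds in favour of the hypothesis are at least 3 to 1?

3

Prior odds = 0.05/0.95 = 1/19.
Target odds = 3.
Need L⁵ ≥ 3 ÷ (1/19) = 57.
2⁵ = 32 < 57 ≤ 243 = 3⁵, so L = 3.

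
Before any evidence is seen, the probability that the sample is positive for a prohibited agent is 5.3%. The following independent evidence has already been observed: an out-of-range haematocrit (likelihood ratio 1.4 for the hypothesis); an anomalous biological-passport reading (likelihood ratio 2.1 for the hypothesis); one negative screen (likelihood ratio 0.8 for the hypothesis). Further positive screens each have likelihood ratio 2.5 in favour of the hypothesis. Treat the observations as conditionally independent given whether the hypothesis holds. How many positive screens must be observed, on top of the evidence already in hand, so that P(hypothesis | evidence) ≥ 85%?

5

Prior odds = 0.053/0.947 = 53/947.
Combined Bayes factor of the evidence already in hand = 1.4 × 2.1 × 0.8 = 2.352.
Odds after that evidence = (53/947) × 2.352 = 15582/118375.
Target odds = 0.85/0.15 = 17/3.
Need 2.5ⁿ ≥ 17/3 ÷ (15582/118375) = 2012375/46746.
2.5⁴ = 39.0625 falls short of 2012375/46746 but 2.5⁵ = 97.65625 reaches it, so n = 5.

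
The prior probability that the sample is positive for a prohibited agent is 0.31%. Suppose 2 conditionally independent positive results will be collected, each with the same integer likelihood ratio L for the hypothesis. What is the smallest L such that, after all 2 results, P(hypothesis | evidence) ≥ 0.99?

179

Prior odds = 0.0031/0.9969 = 31/9969.
Target odds = 0.99/0.01 = 99.
Need L² ≥ 99 ÷ (31/9969) = 986931/31.
178² = 31684 < 986931/31 ≤ 32041 = 179², so L = 179.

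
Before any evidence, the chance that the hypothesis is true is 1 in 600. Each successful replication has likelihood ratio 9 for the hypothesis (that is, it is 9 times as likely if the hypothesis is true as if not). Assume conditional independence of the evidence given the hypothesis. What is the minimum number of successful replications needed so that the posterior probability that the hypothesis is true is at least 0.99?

6

Prior odds = (1/600)/(599/600) = 1/599.
Likelihood ratio per successful replication = 9.
Target odds: 0.99 ÷ 0.01 = 99.
Need (1/599) × 9ⁿ ≥ 99, i.e. 9ⁿ ≥ 59301.
9⁵ = 59049 falls short of 59301 but 9⁶ = 531441 reaches it, so n = 6.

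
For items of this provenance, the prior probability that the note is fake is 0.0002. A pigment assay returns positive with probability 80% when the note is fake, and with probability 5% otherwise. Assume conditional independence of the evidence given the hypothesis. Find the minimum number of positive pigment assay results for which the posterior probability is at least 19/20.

Prior odds = 0.0002/0.9998 = 1/4999.
Likelihood ratio of a positive result = 0.8/0.05 = 16.
Target posterior odds = 0.95/0.05 = 19.
Need (1/4999) × 16ⁿ ≥ 19, i.e. 16ⁿ ≥ 94981.
16⁴ = 65536 falls short of 94981 but 16⁵ = 1048576 reaches it, so n = 5.

5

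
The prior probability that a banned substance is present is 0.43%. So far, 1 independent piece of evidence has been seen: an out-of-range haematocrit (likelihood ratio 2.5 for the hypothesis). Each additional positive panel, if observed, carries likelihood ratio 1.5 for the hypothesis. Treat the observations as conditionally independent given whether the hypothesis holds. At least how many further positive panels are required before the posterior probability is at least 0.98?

21

Prior odds = 0.0043/0.9957 = 43/9957.
Bayes factor of the evidence already in hand = 2.5.
Odds after that evidence = (43/9957) × 2.5 = 215/19914.
Target odds = 0.98/0.02 = 49.
Need 1.5ⁿ ≥ 49 ÷ (215/19914) = 975786/215.
1.5²⁰ ≈3325.26 falls short of 975786/215 but 1.5²¹ ≈4987.89 reaches it, so n = 21.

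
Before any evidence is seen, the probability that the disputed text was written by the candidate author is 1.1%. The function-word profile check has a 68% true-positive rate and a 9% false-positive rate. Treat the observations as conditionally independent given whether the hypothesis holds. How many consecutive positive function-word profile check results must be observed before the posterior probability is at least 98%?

Prior odds = 0.011/0.989 = 11/989.
Likelihood ratio of a positive result = 0.68/0.09 = 68/9.
Target posterior odds = 0.98/0.02 = 49.
Require (68/9)ⁿ ≥ 49 ÷ (11/989) = 48461/11.
(68/9)⁴ = 21381376/6561 falls short of 48461/11 but (68/9)⁵ ≈24622.5 reaches it, so n = 5.

5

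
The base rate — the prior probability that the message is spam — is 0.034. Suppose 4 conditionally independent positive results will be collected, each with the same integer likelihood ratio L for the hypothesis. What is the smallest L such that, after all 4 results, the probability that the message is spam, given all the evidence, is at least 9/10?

4

Prior odds = 0.034/0.966 = 17/483.
Target odds = 0.9/0.1 = 9.
Need L⁴ ≥ 9 ÷ (17/483) = 4347/17.
3⁴ = 81 < 4347/17 ≤ 256 = 4⁴, so L = 4.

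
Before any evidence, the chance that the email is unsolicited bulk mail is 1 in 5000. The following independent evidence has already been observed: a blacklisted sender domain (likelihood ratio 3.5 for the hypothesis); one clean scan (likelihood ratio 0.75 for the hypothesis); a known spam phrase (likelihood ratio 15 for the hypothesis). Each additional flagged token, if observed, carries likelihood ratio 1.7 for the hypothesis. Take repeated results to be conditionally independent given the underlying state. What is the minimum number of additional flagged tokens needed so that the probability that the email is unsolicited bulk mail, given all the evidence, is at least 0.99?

18

Prior odds = 0.0002/0.9998 = 1/4999.
Combined Bayes factor of the evidence already in hand = 3.5 × 0.75 × 15 = 39.375.
Odds after that evidence = (1/4999) × 39.375 = 315/39992.
Target odds = 0.99/0.01 = 99.
Need 1.7ⁿ ≥ 99 ÷ (315/39992) = 439912/35.
1.7¹⁷ ≈8272.4 falls short of 439912/35 but 1.7¹⁸ ≈14063.1 reaches it, so n = 18.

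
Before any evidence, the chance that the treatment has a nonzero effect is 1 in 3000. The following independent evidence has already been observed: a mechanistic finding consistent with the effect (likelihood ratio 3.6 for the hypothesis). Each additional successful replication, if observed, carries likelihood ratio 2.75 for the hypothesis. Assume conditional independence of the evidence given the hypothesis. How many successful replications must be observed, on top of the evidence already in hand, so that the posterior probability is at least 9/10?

9

Prior odds = (1/3000)/(2999/3000) = 1/2999.
Bayes factor of the evidence already in hand = 3.6.
Odds after that evidence = (1/2999) × 3.6 = 18/14995.
Target odds = 0.9/0.1 = 9.
Need 2.75ⁿ ≥ 9 ÷ (18/14995) = 7497.5.
2.75⁸ = 214358881/65536 falls short of 7497.5 but 2.75⁹ ≈8994.86 reaches it, so n = 9.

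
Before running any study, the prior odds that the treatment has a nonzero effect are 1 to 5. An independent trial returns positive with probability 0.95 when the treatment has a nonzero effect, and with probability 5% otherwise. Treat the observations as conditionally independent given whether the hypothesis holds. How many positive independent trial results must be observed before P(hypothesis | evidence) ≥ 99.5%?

3

Prior odds = 0.2.
Likelihood ratio of a positive result = 0.95/0.05 = 19.
Target posterior odds = 0.995/0.005 = 199.
Need 0.2 × 19ⁿ ≥ 199, i.e. 19ⁿ ≥ 995.
19² = 361 falls short of 995 but 19³ = 6859 reaches it, so n = 3.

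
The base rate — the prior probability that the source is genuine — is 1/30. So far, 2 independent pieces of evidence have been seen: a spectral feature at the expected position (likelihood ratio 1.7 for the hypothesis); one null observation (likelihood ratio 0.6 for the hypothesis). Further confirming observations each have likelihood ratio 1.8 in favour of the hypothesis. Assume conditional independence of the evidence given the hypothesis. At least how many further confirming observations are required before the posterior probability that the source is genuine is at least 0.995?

Prior odds = (1/30)/(29/30) = 1/29.
Combined Bayes factor of the evidence already in hand = 1.7 × 0.6 = 1.02.
Odds after that evidence = (1/29) × 1.02 = 51/1450.
Target odds = 0.995/0.005 = 199.
Need 1.8ⁿ ≥ 199 ÷ (51/1450) = 288550/51.
1.8¹⁴ ≈3748.13 falls short of 288550/51 but 1.8¹⁵ ≈6746.64 reaches it, so n = 15.

15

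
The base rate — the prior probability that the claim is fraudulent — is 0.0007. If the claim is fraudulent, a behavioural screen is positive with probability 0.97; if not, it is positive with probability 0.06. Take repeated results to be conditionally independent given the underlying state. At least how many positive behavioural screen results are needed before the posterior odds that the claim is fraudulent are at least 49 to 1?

5

Prior odds: 0.0007 ÷ 0.9993 = 7/9993.
Likelihood ratio of a positive = 0.97/0.06 = 97/6.
Target odds = 49.
Need (7/9993) × (97/6)ⁿ ≥ 49, i.e. (97/6)ⁿ ≥ 69951.
(97/6)⁴ = 88529281/1296 falls short of 69951 but (97/6)⁵ ≈1.10434e+06 reaches it, so n = 5.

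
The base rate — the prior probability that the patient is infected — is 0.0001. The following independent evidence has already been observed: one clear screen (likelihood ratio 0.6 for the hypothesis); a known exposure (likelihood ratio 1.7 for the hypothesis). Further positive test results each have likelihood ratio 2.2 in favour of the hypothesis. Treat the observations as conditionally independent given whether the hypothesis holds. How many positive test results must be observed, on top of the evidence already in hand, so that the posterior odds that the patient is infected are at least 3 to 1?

Prior odds = 0.0001/0.9999 = 1/9999.
Combined Bayes factor of the evidence already in hand = 0.6 × 1.7 = 1.02.
Odds after that evidence = (1/9999) × 1.02 = 17/166650.
Target odds = 3.
Need 2.2ⁿ ≥ 3 ÷ (17/166650) = 499950/17.
2.2¹³ ≈28281 falls short of 499950/17 but 2.2¹⁴ ≈62218.2 reaches it, so n = 14.

14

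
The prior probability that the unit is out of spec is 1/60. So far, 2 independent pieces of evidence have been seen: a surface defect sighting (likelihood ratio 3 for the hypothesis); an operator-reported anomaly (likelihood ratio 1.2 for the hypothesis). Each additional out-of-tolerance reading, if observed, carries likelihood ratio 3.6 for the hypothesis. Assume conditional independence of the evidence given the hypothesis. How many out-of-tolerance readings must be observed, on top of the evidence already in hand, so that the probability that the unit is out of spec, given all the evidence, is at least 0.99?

Prior odds = (1/60)/(59/60) = 1/59.
Combined Bayes factor of the evidence already in hand = 3 × 1.2 = 3.6.
Odds after that evidence = (1/59) × 3.6 = 18/295.
Target odds = 0.99/0.01 = 99.
Need 3.6ⁿ ≥ 99 ÷ (18/295) = 1622.5.
3.6⁵ = 604.66176 falls short of 1622.5 but 3.6⁶ = 34012224/15625 reaches it, so n = 6.

6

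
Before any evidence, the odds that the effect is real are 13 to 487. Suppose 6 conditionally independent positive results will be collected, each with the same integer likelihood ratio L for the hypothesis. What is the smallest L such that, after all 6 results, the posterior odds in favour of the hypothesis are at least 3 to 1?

3

Prior odds = 13/487.
Target odds = 3.
Need L⁶ ≥ 3 ÷ (13/487) = 1461/13.
2⁶ = 64 < 1461/13 ≤ 729 = 3⁶, so L = 3.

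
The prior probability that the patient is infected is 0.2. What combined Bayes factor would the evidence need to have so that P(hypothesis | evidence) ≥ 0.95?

Prior odds = 0.2/0.8 = 0.25.
Target odds = 0.95/0.05 = 19.
Required Bayes factor = 19 ÷ 0.25 = 76.

76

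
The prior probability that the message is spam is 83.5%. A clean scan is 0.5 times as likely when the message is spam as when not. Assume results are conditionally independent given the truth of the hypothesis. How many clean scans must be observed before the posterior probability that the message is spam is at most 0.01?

9

Prior odds: 0.835 ÷ 0.165 = 167/33.
Likelihood ratio per clean scan = 0.5.
Target posterior odds = 0.01/0.99 = 1/99.
Need (167/33) × 0.5ⁿ ≤ 1/99, i.e. 0.5ⁿ ≤ 1/501.
0.5⁸ = 0.00390625 is still above 1/501 but 0.5⁹ = 0.001953125 is at or below it, so n = 9.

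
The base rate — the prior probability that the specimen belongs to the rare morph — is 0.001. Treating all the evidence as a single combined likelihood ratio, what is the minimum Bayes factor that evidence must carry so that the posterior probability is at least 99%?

98901

Prior odds = 0.001/0.999 = 1/999.
Target odds = 0.99/0.01 = 99.
Required Bayes factor = 99 ÷ (1/999) = 98901.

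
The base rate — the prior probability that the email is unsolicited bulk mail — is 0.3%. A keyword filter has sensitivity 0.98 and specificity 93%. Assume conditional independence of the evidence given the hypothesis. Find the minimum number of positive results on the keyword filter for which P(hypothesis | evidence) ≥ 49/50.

4

Prior odds = 0.003/0.997 = 3/997.
False-positive rate = 1 − 0.93 = 0.07; likelihood ratio of a positive = 0.98/0.07 = 14.
Target odds: 0.98 ÷ 0.02 = 49.
Require 14ⁿ ≥ 49 ÷ (3/997) = 48853/3.
14³ = 2744 falls short of 48853/3 but 14⁴ = 38416 reaches it, so n = 4.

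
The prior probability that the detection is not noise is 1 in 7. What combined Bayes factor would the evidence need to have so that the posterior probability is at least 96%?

Prior odds = (1/7)/(6/7) = 1/6.
Target odds = 0.96/0.04 = 24.
Required Bayes factor = 24 ÷ (1/6) = 144.

144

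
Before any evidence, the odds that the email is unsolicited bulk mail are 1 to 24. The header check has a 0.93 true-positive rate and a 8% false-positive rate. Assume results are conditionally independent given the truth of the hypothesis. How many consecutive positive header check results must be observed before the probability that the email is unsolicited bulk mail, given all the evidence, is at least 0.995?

4

Prior odds = 1/24.
Likelihood ratio of a positive result = 0.93/0.08 = 11.625.
Target posterior odds = 0.995/0.005 = 199.
Require 11.625ⁿ ≥ 199 ÷ (1/24) = 4776.
11.625³ = 804357/512 falls short of 4776 but 11.625⁴ = 74805201/4096 reaches it, so n = 4.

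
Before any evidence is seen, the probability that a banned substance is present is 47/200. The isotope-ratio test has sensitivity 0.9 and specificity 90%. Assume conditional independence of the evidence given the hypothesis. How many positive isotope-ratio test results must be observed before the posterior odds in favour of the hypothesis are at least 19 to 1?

2

Prior odds = 0.235/0.765 = 47/153.
False-positive rate = 1 − 0.9 = 0.1; likelihood ratio of a positive = 0.9/0.1 = 9.
Target odds = 19.
Need (47/153) × 9ⁿ ≥ 19, i.e. 9ⁿ ≥ 2907/47.
9¹ = 9 falls short of 2907/47 but 9² = 81 reaches it, so n = 2.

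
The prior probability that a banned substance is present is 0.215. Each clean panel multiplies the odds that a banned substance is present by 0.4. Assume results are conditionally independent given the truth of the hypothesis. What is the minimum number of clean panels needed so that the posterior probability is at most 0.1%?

7

Prior odds: 0.215 ÷ 0.785 = 43/157.
Likelihood ratio per clean panel = 0.4.
Target odds: 0.001 ÷ 0.999 = 1/999.
Need (43/157) × 0.4ⁿ ≤ 1/999, i.e. 0.4ⁿ ≤ 157/42957.
0.4⁶ = 64/15625 is still above 157/42957 but 0.4⁷ = 128/78125 is at or below it, so n = 7.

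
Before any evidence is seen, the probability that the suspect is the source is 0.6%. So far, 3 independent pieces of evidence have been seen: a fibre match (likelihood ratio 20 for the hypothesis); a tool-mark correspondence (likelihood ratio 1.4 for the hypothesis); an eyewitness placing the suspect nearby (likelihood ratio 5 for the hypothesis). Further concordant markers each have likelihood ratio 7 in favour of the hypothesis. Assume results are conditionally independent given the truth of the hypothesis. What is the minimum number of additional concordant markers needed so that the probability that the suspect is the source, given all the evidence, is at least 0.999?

4

Prior odds = 0.006/0.994 = 3/497.
Combined Bayes factor of the evidence already in hand = 20 × 1.4 × 5 = 140.
Odds after that evidence = (3/497) × 140 = 60/71.
Target odds = 0.999/0.001 = 999.
Need 7ⁿ ≥ 999 ÷ (60/71) = 1182.15.
7³ = 343 falls short of 1182.15 but 7⁴ = 2401 reaches it, so n = 4.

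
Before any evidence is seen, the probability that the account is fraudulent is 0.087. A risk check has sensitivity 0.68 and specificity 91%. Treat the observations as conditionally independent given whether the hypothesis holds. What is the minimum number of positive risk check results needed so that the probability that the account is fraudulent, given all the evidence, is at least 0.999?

5

Prior odds = 0.087/0.913 = 87/913.
False-positive rate = 1 − 0.91 = 0.09; likelihood ratio of a positive = 0.68/0.09 = 68/9.
Target odds: 0.999 ÷ 0.001 = 999.
Require (68/9)ⁿ ≥ 999 ÷ (87/913) = 304029/29.
(68/9)⁴ = 21381376/6561 falls short of 304029/29 but (68/9)⁵ ≈24622.5 reaches it, so n = 5.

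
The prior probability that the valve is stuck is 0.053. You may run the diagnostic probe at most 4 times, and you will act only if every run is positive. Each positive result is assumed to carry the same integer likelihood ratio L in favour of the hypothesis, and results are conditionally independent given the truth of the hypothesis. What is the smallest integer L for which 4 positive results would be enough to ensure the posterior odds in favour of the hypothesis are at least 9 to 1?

4

Prior odds = 0.053/0.947 = 53/947.
Target odds = 9.
Need L⁴ ≥ 9 ÷ (53/947) = 8523/53.
3⁴ = 81 < 8523/53 ≤ 256 = 4⁴, so L = 4.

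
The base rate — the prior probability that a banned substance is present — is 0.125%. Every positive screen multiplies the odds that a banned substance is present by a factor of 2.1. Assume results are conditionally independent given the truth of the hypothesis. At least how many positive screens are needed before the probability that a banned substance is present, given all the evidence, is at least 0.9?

Prior odds = 0.00125/0.99875 = 1/799.
Likelihood ratio per positive screen = 2.1.
Target posterior odds = 0.9/0.1 = 9.
Need (1/799) × 2.1ⁿ ≥ 9, i.e. 2.1ⁿ ≥ 7191.
2.1¹¹ ≈3502.78 falls short of 7191 but 2.1¹² ≈7355.83 reaches it, so n = 12.

12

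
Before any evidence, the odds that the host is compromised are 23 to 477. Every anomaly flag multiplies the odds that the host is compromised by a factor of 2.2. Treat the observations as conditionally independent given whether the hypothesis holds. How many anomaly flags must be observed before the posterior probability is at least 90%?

7

Prior odds = 23/477.
Likelihood ratio per anomaly flag = 2.2.
Target posterior odds = 0.9/0.1 = 9.
Need (23/477) × 2.2ⁿ ≥ 9, i.e. 2.2ⁿ ≥ 4293/23.
2.2⁶ = 1771561/15625 falls short of 4293/23 but 2.2⁷ = 19487171/78125 reaches it, so n = 7.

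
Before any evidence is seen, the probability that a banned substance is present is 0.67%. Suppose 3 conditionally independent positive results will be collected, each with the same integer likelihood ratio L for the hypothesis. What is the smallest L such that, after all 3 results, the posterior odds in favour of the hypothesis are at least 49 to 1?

20

Prior odds = 0.0067/0.9933 = 67/9933.
Target odds = 49.
Need L³ ≥ 49 ÷ (67/9933) = 486717/67.
19³ = 6859 < 486717/67 ≤ 8000 = 20³, so L = 20.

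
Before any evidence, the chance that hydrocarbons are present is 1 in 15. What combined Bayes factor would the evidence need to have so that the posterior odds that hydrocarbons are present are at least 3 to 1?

Prior odds = (1/15)/(14/15) = 1/14.
Target odds = 3.
Required Bayes factor = 3 ÷ (1/14) = 42.

42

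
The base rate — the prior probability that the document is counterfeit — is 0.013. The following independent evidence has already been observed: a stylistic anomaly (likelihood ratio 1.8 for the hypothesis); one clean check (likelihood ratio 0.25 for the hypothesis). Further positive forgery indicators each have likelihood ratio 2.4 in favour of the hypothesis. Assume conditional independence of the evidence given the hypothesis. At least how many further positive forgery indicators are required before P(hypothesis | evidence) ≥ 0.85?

8

Prior odds = 0.013/0.987 = 13/987.
Combined Bayes factor of the evidence already in hand = 1.8 × 0.25 = 0.45.
Odds after that evidence = (13/987) × 0.45 = 39/6580.
Target odds = 0.85/0.15 = 17/3.
Need 2.4ⁿ ≥ 17/3 ÷ (39/6580) = 111860/117.
2.4⁷ = 35831808/78125 falls short of 111860/117 but 2.4⁸ = 429981696/390625 reaches it, so n = 8.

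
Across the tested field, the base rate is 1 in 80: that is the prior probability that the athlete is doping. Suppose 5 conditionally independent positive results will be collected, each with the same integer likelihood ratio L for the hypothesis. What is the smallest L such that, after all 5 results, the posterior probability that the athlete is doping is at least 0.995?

7

Prior odds = 0.0125/0.9875 = 1/79.
Target odds = 0.995/0.005 = 199.
Need L⁵ ≥ 199 ÷ (1/79) = 15721.
6⁵ = 7776 < 15721 ≤ 16807 = 7⁵, so L = 7.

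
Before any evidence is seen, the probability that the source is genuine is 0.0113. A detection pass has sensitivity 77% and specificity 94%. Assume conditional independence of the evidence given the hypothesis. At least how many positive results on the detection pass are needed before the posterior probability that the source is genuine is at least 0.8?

Prior odds: 0.0113 ÷ 0.9887 = 113/9887.
False-positive rate = 1 − 0.94 = 0.06; likelihood ratio of a positive = 0.77/0.06 = 77/6.
Target posterior odds = 0.8/0.2 = 4.
Need (113/9887) × (77/6)ⁿ ≥ 4, i.e. (77/6)ⁿ ≥ 39548/113.
(77/6)² = 5929/36 falls short of 39548/113 but (77/6)³ = 456533/216 reaches it, so n = 3.

3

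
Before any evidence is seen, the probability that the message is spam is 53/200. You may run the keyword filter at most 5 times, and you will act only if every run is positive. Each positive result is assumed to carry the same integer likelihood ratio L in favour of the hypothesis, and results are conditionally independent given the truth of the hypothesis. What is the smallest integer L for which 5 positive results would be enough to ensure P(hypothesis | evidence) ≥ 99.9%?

5

Prior odds = 0.265/0.735 = 53/147.
Target odds = 0.999/0.001 = 999.
Need L⁵ ≥ 999 ÷ (53/147) = 146853/53.
4⁵ = 1024 < 146853/53 ≤ 3125 = 5⁵, so L = 5.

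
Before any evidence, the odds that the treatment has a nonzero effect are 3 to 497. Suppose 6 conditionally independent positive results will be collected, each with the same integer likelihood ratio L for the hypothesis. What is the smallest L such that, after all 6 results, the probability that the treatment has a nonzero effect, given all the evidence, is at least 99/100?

Prior odds = 3/497.
Target odds = 0.99/0.01 = 99.
Need L⁶ ≥ 99 ÷ (3/497) = 16401.
5⁶ = 15625 < 16401 ≤ 46656 = 6⁶, so L = 6.

6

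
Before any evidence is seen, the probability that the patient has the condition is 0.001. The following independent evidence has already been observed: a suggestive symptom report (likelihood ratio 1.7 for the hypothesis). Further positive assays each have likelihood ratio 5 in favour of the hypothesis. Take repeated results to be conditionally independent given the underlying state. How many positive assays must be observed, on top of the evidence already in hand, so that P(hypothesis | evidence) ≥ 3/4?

5

Prior odds = 0.001/0.999 = 1/999.
Bayes factor of the evidence already in hand = 1.7.
Odds after that evidence = (1/999) × 1.7 = 17/9990.
Target odds = 0.75/0.25 = 3.
Need 5ⁿ ≥ 3 ÷ (17/9990) = 29970/17.
5⁴ = 625 falls short of 29970/17 but 5⁵ = 3125 reaches it, so n = 5.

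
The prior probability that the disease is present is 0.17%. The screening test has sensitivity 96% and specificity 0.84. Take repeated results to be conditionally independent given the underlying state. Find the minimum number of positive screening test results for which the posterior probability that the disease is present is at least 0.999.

8

Prior odds = 0.0017/0.9983 = 17/9983.
False-positive rate = 1 − 0.84 = 0.16; likelihood ratio of a positive = 0.96/0.16 = 6.
Target odds: 0.999 ÷ 0.001 = 999.
Need (17/9983) × 6ⁿ ≥ 999, i.e. 6ⁿ ≥ 9973017/17.
6⁷ = 279936 falls short of 9973017/17 but 6⁸ = 1679616 reaches it, so n = 8.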